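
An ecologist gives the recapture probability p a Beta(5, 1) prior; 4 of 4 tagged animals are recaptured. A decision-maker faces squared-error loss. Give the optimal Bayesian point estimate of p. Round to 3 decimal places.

0.900

Posterior: Beta(5+4, 1+0) = Beta(9, 1).
Since β = 1 ≤ 1 and α > 1, the Beta density is monotone increasing on [0,1]; the mode is at 1.
Mean = 9/(9+1) = 0.900.
Squared-error loss ⇒ the optimal estimator is the posterior mean.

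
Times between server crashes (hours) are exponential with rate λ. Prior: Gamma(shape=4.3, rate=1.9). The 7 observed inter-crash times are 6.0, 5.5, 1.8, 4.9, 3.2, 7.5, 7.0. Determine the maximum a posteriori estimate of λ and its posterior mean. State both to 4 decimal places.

maximum a posteriori estimate = 0.2725, posterior mean = 0.2989

Σ times = 35.9. Posterior: Gamma(shape = 4.3+7 = 11.3, rate = 1.9+35.9 = 37.8).
Mode = (α−1)/β = 10.3/37.8 = 0.2725.
Mean = α/β = 11.3/37.8 = 0.2989.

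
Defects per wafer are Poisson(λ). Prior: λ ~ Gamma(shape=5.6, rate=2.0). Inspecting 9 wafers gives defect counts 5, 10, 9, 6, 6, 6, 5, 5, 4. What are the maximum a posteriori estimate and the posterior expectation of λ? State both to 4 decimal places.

maximum a posteriori estimate = 5.5091, posterior expectation = 5.6000

Σ counts = 56. Posterior: Gamma(shape = 5.6+56 = 61.6, rate = 2.0+9 = 11.0).
Mode = (α−1)/β = 60.6/11.0 = 5.5091.
Mean = α/β = 61.6/11.0 = 5.6000.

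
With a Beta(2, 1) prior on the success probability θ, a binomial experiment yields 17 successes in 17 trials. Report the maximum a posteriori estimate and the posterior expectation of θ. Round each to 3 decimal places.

Posterior: Beta(2+17, 1+0) = Beta(19, 1).
Since β = 1 ≤ 1 and α > 1, the Beta density is monotone increasing on [0,1]; the mode is at 1.
Mean = 19/(19+1) = 0.950.
Left-skewed posterior ⇒ mean < mode.

MAP = 1.000; posterior mean = 0.950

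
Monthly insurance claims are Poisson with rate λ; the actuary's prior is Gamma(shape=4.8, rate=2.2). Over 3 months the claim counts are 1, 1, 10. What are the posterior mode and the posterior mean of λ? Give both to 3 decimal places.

MAP = 3.038; posterior mean = 3.231

Σ counts = 12. Posterior: Gamma(shape = 4.8+12 = 16.8, rate = 2.2+3 = 5.2).
Mode = (α−1)/β = 15.8/5.2 = 3.038.
Mean = α/β = 16.8/5.2 = 3.231.
The posterior is right-skewed, so the mean exceeds the mode.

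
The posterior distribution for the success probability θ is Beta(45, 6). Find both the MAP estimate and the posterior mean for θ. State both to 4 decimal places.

MAP = 0.8980, posterior mean = 0.8824

Mode = (45−1)/(45+6−2) = 44/49 = 0.8980.
Mean = 45/(45+6) = 45/51 = 0.8824.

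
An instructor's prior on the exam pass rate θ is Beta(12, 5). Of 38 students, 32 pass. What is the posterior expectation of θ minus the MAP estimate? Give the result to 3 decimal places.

Posterior: Beta(12+32, 5+6) = Beta(44, 11).
Mode = (44−1)/(44+11−2) = 43/53 = 0.811.
Mean = 44/(44+11) = 44/55 = 0.800.
Difference = 0.800 − 0.811 = -0.011.
Mode > mean: the posterior has a left tail.

-0.011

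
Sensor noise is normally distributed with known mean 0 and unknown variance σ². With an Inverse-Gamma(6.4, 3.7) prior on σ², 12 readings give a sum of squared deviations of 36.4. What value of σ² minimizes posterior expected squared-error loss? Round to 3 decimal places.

Posterior: Inverse-Gamma(shape = 6.4+12/2 = 12.4, scale = 3.7+36.4/2 = 21.9).
Mode = β/(α+1) = 21.9/13.4 = 1.634.
Mean = β/(α−1) = 21.9/11.4 = 1.921.
Squared-error loss ⇒ the optimal estimator is the posterior mean.

1.921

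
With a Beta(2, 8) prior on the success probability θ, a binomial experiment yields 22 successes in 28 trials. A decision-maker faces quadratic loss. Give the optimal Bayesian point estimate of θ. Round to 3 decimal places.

Posterior: Beta(2+22, 8+6) = Beta(24, 14).
Mode = (24−1)/(24+14−2) = 23/36 = 0.639.
Mean = 24/(24+14) = 24/38 = 0.632.
Quadratic loss ⇒ the optimal estimator is the posterior mean.

0.632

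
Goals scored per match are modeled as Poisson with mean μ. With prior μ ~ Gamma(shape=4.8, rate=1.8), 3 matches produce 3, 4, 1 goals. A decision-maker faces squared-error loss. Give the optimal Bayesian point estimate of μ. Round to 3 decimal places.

Σ counts = 8. Posterior: Gamma(shape = 4.8+8 = 12.8, rate = 1.8+3 = 4.8).
Mode = (α−1)/β = 11.8/4.8 = 2.458.
Mean = α/β = 12.8/4.8 = 2.667.
Squared-error loss ⇒ the optimal estimator is the posterior mean.

2.667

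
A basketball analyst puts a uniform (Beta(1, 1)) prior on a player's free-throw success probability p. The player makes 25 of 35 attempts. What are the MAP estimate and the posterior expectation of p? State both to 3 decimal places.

Posterior: Beta(1+25, 1+10) = Beta(26, 11).
Mode = (26−1)/(26+11−2) = 25/35 = 0.714.
Mean = 26/(26+11) = 26/37 = 0.703.

p_MAP = 0.714, E[p|data] = 0.703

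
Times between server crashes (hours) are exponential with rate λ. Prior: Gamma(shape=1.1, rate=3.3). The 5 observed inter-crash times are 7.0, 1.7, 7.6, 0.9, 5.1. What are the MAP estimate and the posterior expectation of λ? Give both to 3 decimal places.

Σ times = 22.3. Posterior: Gamma(shape = 1.1+5 = 6.1, rate = 3.3+22.3 = 25.6).
Mode = (α−1)/β = 5.1/25.6 = 0.199.
Mean = α/β = 6.1/25.6 = 0.238.

MAP estimate = 0.199, posterior expectation = 0.238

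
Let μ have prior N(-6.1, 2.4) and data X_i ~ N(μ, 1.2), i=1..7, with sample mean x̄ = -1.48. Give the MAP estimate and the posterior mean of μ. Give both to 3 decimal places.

Posterior for μ is Normal. Precision-weighted mean: (1/2.4·-6.1 + 7/1.2·-1.48) / (1/2.4 + 7/1.2) = -1.788.
A Normal posterior is symmetric, so mode = mean.

μ_MAP = -1.788, E[μ|data] = -1.788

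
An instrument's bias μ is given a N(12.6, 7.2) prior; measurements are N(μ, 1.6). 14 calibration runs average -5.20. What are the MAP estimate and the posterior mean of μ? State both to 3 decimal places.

MAP = -4.922; posterior mean = -4.922

Posterior for μ is Normal. Precision-weighted mean: (1/7.2·12.6 + 14/1.6·-5.20) / (1/7.2 + 14/1.6) = -4.922.
A Normal posterior is symmetric, so mode = mean.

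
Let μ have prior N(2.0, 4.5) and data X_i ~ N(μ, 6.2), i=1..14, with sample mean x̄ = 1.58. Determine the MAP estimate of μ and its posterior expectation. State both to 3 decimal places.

MAP estimate = 1.618, posterior expectation = 1.618

Posterior for μ is Normal. Precision-weighted mean: (1/4.5·2.0 + 14/6.2·1.58) / (1/4.5 + 14/6.2) = 1.618.
A Normal posterior is symmetric, so mode = mean.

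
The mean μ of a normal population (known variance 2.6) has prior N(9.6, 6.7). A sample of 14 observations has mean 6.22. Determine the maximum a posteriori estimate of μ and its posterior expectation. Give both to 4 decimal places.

MAP = 6.3112, posterior mean = 6.3112

Posterior for μ is Normal. Precision-weighted mean: (1/6.7·9.6 + 14/2.6·6.22) / (1/6.7 + 14/2.6) = 6.3112.
A Normal posterior is symmetric, so mode = mean.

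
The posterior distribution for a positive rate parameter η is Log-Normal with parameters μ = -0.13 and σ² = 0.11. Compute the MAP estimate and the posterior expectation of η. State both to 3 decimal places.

Mode = exp(μ − σ²) = exp(-0.24) = 0.787.
Mean = exp(μ + σ²/2) = exp(-0.075) = 0.928.
The mean is pulled above the mode by the posterior's right skew.

MAP = 0.787, posterior mean = 0.928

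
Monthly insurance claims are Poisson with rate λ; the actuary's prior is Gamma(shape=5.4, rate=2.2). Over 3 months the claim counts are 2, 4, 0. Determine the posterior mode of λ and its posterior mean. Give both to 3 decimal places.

Σ counts = 6. Posterior: Gamma(shape = 5.4+6 = 11.4, rate = 2.2+3 = 5.2).
Mode = (α−1)/β = 10.4/5.2 = 2.000.
Mean = α/β = 11.4/5.2 = 2.192.

posterior mode = 2.000, posterior mean = 2.192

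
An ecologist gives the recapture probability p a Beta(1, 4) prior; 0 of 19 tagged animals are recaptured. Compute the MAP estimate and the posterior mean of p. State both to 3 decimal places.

MAP estimate = 0.000, posterior mean = 0.042

Posterior: Beta(1+0, 4+19) = Beta(1, 23).
Since α = 1 ≤ 1 and β > 1, the Beta density is monotone decreasing on [0,1]; the mode is at 0.
Mean = 1/(1+23) = 0.042.
Right-skewed posterior ⇒ mode < mean.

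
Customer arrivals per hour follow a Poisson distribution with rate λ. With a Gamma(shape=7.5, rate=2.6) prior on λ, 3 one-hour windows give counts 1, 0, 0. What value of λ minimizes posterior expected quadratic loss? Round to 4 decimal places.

1.5179

Σ counts = 1. Posterior: Gamma(shape = 7.5+1 = 8.5, rate = 2.6+3 = 5.6).
Mode = (α−1)/β = 7.5/5.6 = 1.3393.
Mean = α/β = 8.5/5.6 = 1.5179.
Quadratic loss ⇒ the optimal estimator is the posterior mean.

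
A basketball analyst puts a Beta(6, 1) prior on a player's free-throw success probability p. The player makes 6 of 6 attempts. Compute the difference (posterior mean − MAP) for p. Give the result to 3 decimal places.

Posterior: Beta(6+6, 1+0) = Beta(12, 1).
Since β = 1 ≤ 1 and α > 1, the Beta density is monotone increasing on [0,1]; the mode is at 1.
Mean = 12/(12+1) = 0.923.
Difference = 0.923 − 1.000 = -0.077.

-0.077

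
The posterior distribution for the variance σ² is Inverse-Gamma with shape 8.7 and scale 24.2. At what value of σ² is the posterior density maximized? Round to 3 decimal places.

2.495

Mode = β/(α+1) = 24.2/9.7 = 2.495.
Mean = β/(α−1) = 24.2/7.7 = 3.143.
This is the posterior mode — the MAP estimate.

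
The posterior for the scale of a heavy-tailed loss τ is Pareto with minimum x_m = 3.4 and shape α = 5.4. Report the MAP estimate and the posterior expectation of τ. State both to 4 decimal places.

MAP = 3.4000, posterior mean = 4.1727

The Pareto density is strictly decreasing on [x_m, ∞), so the mode is x_m = 3.4000.
Mean = α·x_m/(α−1) = 5.4·3.4/4.4 = 4.1727.
The posterior is right-skewed, so the mean exceeds the mode.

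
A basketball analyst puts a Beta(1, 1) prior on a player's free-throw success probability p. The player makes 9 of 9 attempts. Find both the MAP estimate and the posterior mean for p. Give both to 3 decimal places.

Posterior: Beta(1+9, 1+0) = Beta(10, 1).
Since β = 1 ≤ 1 and α > 1, the Beta density is monotone increasing on [0,1]; the mode is at 1.
Mean = 10/(10+1) = 0.909.

MAP = 1.000, posterior mean = 0.909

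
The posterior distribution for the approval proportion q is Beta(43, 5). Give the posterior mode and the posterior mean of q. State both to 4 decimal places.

MAP = 0.9130, posterior mean = 0.8958

Mode = (43−1)/(43+5−2) = 42/46 = 0.9130.
Mean = 43/(43+5) = 43/48 = 0.8958.
Mode > mean: the posterior has a left tail.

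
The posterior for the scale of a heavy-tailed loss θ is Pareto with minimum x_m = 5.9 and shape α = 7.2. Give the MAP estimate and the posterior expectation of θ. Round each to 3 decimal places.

θ_MAP = 5.900, E[θ|data] = 6.852

The Pareto density is strictly decreasing on [x_m, ∞), so the mode is x_m = 5.900.
Mean = α·x_m/(α−1) = 7.2·5.9/6.2 = 6.852.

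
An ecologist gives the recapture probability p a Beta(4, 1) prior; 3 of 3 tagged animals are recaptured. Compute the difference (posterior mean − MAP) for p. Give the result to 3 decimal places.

Posterior: Beta(4+3, 1+0) = Beta(7, 1).
Since β = 1 ≤ 1 and α > 1, the Beta density is monotone increasing on [0,1]; the mode is at 1.
Mean = 7/(7+1) = 0.875.
Difference = 0.875 − 1.000 = -0.125.
The posterior is left-skewed, so the mode exceeds the mean.

-0.125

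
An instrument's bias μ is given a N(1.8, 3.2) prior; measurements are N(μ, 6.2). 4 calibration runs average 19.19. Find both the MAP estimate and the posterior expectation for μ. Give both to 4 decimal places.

Posterior for μ is Normal. Precision-weighted mean: (1/3.2·1.8 + 4/6.2·19.19) / (1/3.2 + 4/6.2) = 13.5154.
A Normal posterior is symmetric, so mode = mean.

μ_MAP = 13.5154, E[μ|data] = 13.5154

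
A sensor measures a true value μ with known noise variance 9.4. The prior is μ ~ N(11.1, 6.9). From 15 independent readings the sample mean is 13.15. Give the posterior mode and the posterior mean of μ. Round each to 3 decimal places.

MAP = 12.979, posterior mean = 12.979

Posterior for μ is Normal. Precision-weighted mean: (1/6.9·11.1 + 15/9.4·13.15) / (1/6.9 + 15/9.4) = 12.979.
A Normal posterior is symmetric, so mode = mean.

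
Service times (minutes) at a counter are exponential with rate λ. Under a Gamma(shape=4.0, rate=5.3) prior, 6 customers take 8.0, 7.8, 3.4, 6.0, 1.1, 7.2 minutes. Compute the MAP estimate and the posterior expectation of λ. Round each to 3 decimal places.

MAP: 0.232. Posterior mean: 0.258.

Σ times = 33.5. Posterior: Gamma(shape = 4.0+6 = 10.0, rate = 5.3+33.5 = 38.8).
Mode = (α−1)/β = 9.0/38.8 = 0.232.
Mean = α/β = 10.0/38.8 = 0.258.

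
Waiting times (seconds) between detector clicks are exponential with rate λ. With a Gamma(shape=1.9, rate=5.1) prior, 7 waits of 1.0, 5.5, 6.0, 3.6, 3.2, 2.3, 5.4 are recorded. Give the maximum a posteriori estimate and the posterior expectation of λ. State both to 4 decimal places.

Σ times = 27.0. Posterior: Gamma(shape = 1.9+7 = 8.9, rate = 5.1+27.0 = 32.1).
Mode = (α−1)/β = 7.9/32.1 = 0.2461.
Mean = α/β = 8.9/32.1 = 0.2773.
The mean is pulled above the mode by the posterior's right skew.

MAP = 0.2461; posterior mean = 0.2773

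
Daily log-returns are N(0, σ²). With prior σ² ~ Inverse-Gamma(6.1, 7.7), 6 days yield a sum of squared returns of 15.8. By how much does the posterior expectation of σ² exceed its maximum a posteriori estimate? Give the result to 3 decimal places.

Posterior: Inverse-Gamma(shape = 6.1+6/2 = 9.1, scale = 7.7+15.8/2 = 15.6).
Mode = β/(α+1) = 15.6/10.1 = 1.545.
Mean = β/(α−1) = 15.6/8.1 = 1.926.
Difference = 1.926 − 1.545 = 0.381.

0.381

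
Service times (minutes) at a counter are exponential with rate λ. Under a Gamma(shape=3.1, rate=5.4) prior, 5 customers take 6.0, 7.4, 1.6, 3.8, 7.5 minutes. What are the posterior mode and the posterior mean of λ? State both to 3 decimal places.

MAP = 0.224; posterior mean = 0.256

Σ times = 26.3. Posterior: Gamma(shape = 3.1+5 = 8.1, rate = 5.4+26.3 = 31.7).
Mode = (α−1)/β = 7.1/31.7 = 0.224.
Mean = α/β = 8.1/31.7 = 0.256.
The posterior is right-skewed, so the mean exceeds the mode.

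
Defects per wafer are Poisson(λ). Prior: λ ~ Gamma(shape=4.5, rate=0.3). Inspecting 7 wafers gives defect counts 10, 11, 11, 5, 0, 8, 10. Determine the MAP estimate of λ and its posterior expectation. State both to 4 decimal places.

Σ counts = 55. Posterior: Gamma(shape = 4.5+55 = 59.5, rate = 0.3+7 = 7.3).
Mode = (α−1)/β = 58.5/7.3 = 8.0137.
Mean = α/β = 59.5/7.3 = 8.1507.

λ_MAP = 8.0137, E[λ|data] = 8.1507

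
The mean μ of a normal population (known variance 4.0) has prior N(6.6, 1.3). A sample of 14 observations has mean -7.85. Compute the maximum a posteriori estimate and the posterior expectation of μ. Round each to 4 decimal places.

maximum a posteriori estimate = -5.2464, posterior expectation = -5.2464

Posterior for μ is Normal. Precision-weighted mean: (1/1.3·6.6 + 14/4.0·-7.85) / (1/1.3 + 14/4.0) = -5.2464.
A Normal posterior is symmetric, so mode = mean.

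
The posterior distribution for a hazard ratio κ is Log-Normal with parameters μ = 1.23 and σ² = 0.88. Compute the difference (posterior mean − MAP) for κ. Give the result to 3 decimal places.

Mode = exp(μ − σ²) = exp(0.35) = 1.419.
Mean = exp(μ + σ²/2) = exp(1.670) = 5.312.
Difference = 5.312 − 1.419 = 3.893.

3.893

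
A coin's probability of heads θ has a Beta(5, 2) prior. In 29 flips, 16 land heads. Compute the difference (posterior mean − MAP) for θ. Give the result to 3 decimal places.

Posterior: Beta(5+16, 2+13) = Beta(21, 15).
Mode = (21−1)/(21+15−2) = 20/34 = 0.588.
Mean = 21/(21+15) = 21/36 = 0.583.
Difference = 0.583 − 0.588 = -0.005.

-0.005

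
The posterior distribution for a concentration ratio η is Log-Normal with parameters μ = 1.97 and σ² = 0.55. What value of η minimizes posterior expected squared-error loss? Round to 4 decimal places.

Mode = exp(μ − σ²) = exp(1.42) = 4.1371.
Mean = exp(μ + σ²/2) = exp(2.245) = 9.4404.
Squared-error loss ⇒ the optimal estimator is the posterior mean.

9.4404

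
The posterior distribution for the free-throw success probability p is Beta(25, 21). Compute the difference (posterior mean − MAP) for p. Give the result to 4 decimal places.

-0.0020

Mode = (25−1)/(25+21−2) = 24/44 = 0.5455.
Mean = 25/(25+21) = 25/46 = 0.5435.
Difference = 0.5435 − 0.5455 = -0.0020.
Mode > mean: the posterior has a left tail.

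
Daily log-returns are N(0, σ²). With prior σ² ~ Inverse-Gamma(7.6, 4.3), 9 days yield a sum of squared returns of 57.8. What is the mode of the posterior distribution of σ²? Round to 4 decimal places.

Posterior: Inverse-Gamma(shape = 7.6+9/2 = 12.1, scale = 4.3+57.8/2 = 33.2).
Mode = β/(α+1) = 33.2/13.1 = 2.5344.
Mean = β/(α−1) = 33.2/11.1 = 2.9910.
This is the posterior mode — the MAP estimate.

2.5344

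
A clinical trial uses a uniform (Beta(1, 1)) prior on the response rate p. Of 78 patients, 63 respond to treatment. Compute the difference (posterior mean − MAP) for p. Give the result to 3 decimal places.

Posterior: Beta(1+63, 1+15) = Beta(64, 16).
Mode = (64−1)/(64+16−2) = 63/78 = 0.808.
With a flat prior the MAP equals the MLE, 63/78.
Mean = 64/(64+16) = 64/80 = 0.800.
Difference = 0.800 − 0.808 = -0.008.

-0.008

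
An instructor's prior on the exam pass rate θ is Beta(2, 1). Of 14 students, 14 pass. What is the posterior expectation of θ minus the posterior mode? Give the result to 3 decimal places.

Posterior: Beta(2+14, 1+0) = Beta(16, 1).
Since β = 1 ≤ 1 and α > 1, the Beta density is monotone increasing on [0,1]; the mode is at 1.
Mean = 16/(16+1) = 0.941.
Difference = 0.941 − 1.000 = -0.059.
Left-skewed posterior ⇒ mean < mode.

-0.059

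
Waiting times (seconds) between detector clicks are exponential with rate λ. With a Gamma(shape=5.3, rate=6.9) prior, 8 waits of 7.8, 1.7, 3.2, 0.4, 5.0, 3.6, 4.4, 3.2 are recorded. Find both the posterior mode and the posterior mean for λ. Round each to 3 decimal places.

Σ times = 29.3. Posterior: Gamma(shape = 5.3+8 = 13.3, rate = 6.9+29.3 = 36.2).
Mode = (α−1)/β = 12.3/36.2 = 0.340.
Mean = α/β = 13.3/36.2 = 0.367.

MAP = 0.340; posterior mean = 0.367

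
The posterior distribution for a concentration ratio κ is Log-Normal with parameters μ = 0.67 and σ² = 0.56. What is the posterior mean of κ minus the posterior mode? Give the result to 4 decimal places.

1.4694

Mode = exp(μ − σ²) = exp(0.11) = 1.1163.
Mean = exp(μ + σ²/2) = exp(0.950) = 2.5857.
Difference = 2.5857 − 1.1163 = 1.4694.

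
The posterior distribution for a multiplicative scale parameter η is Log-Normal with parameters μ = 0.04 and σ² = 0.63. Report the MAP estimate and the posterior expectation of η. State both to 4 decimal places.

Mode = exp(μ − σ²) = exp(-0.59) = 0.5543.
Mean = exp(μ + σ²/2) = exp(0.355) = 1.4262.

MAP = 0.5543; posterior mean = 1.4262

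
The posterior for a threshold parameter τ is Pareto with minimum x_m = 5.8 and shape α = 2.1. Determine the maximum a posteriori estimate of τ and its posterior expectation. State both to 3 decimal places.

The Pareto density is strictly decreasing on [x_m, ∞), so the mode is x_m = 5.800.
Mean = α·x_m/(α−1) = 2.1·5.8/1.1 = 11.073.
The posterior is right-skewed, so the mean exceeds the mode.

MAP = 5.800, posterior mean = 11.073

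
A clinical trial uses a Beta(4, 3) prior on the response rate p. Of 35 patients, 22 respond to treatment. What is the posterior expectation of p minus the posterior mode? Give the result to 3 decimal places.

-0.006

Posterior: Beta(4+22, 3+13) = Beta(26, 16).
Mode = (26−1)/(26+16−2) = 25/40 = 0.625.
Mean = 26/(26+16) = 26/42 = 0.619.
Difference = 0.619 − 0.625 = -0.006.
Left-skewed posterior ⇒ mean < mode.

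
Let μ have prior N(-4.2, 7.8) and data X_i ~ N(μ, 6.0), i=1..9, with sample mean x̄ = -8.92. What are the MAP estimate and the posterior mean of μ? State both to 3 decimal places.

Posterior for μ is Normal. Precision-weighted mean: (1/7.8·-4.2 + 9/6.0·-8.92) / (1/7.8 + 9/6.0) = -8.548.
A Normal posterior is symmetric, so mode = mean.

MAP = -8.548, posterior mean = -8.548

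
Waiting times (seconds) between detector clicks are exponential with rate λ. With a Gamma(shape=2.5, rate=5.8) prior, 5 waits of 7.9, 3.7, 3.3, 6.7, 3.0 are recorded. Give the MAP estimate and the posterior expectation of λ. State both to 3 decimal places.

MAP estimate = 0.214, posterior expectation = 0.247

Σ times = 24.6. Posterior: Gamma(shape = 2.5+5 = 7.5, rate = 5.8+24.6 = 30.4).
Mode = (α−1)/β = 6.5/30.4 = 0.214.
Mean = α/β = 7.5/30.4 = 0.247.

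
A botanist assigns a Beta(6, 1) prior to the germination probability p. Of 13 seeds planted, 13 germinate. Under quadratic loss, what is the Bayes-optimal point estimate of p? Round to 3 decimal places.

Posterior: Beta(6+13, 1+0) = Beta(19, 1).
Since β = 1 ≤ 1 and α > 1, the Beta density is monotone increasing on [0,1]; the mode is at 1.
Mean = 19/(19+1) = 0.950.
Quadratic loss ⇒ the optimal estimator is the posterior mean.

0.950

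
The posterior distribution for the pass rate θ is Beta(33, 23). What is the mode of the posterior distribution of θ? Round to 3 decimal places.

Mode = (33−1)/(33+23−2) = 32/54 = 0.593.
Mean = 33/(33+23) = 33/56 = 0.589.
This is the posterior mode — the MAP estimate.

0.593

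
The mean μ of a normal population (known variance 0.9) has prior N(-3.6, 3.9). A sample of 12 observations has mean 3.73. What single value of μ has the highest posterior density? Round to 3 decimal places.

Posterior for μ is Normal. Precision-weighted mean: (1/3.9·-3.6 + 12/0.9·3.73) / (1/3.9 + 12/0.9) = 3.592.
A Normal posterior is symmetric, so mode = mean.
This is the posterior mode — the MAP estimate.

3.592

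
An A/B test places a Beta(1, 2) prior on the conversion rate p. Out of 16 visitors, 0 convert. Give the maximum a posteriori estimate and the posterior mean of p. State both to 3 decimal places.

p_MAP = 0.000, E[p|data] = 0.053

Posterior: Beta(1+0, 2+16) = Beta(1, 18).
Since α = 1 ≤ 1 and β > 1, the Beta density is monotone decreasing on [0,1]; the mode is at 0.
Mean = 1/(1+18) = 0.053.
Mean > mode: the posterior has a right tail.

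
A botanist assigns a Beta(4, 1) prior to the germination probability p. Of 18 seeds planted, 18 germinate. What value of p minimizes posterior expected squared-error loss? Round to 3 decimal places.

0.957

Posterior: Beta(4+18, 1+0) = Beta(22, 1).
Since β = 1 ≤ 1 and α > 1, the Beta density is monotone increasing on [0,1]; the mode is at 1.
Mean = 22/(22+1) = 0.957.
Squared-error loss ⇒ the optimal estimator is the posterior mean.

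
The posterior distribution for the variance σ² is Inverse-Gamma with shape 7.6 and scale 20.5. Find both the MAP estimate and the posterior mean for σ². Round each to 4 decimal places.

Mode = β/(α+1) = 20.5/8.6 = 2.3837.
Mean = β/(α−1) = 20.5/6.6 = 3.1061.
Right-skewed posterior ⇒ mode < mean.

MAP estimate = 2.3837, posterior mean = 3.1061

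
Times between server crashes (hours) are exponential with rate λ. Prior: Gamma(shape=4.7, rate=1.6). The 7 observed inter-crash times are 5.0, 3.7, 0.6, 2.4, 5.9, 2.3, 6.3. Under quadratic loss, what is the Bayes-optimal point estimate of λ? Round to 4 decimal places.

Σ times = 26.2. Posterior: Gamma(shape = 4.7+7 = 11.7, rate = 1.6+26.2 = 27.8).
Mode = (α−1)/β = 10.7/27.8 = 0.3849.
Mean = α/β = 11.7/27.8 = 0.4209.
Quadratic loss ⇒ the optimal estimator is the posterior mean.

0.4209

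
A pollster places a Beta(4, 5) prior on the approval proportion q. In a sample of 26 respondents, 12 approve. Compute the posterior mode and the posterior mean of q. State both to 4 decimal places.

q_MAP = 0.4545, E[q|data] = 0.4571

Posterior: Beta(4+12, 5+14) = Beta(16, 19).
Mode = (16−1)/(16+19−2) = 15/33 = 0.4545.
Mean = 16/(16+19) = 16/35 = 0.4571.
Right-skewed posterior ⇒ mode < mean.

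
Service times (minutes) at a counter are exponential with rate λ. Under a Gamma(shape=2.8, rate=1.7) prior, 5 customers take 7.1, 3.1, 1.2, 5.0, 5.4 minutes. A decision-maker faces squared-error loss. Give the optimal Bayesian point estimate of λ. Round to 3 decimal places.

0.332

Σ times = 21.8. Posterior: Gamma(shape = 2.8+5 = 7.8, rate = 1.7+21.8 = 23.5).
Mode = (α−1)/β = 6.8/23.5 = 0.289.
Mean = α/β = 7.8/23.5 = 0.332.
Squared-error loss ⇒ the optimal estimator is the posterior mean.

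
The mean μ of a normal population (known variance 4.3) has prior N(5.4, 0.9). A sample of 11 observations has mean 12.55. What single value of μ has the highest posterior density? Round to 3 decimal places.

Posterior for μ is Normal. Precision-weighted mean: (1/0.9·5.4 + 11/4.3·12.55) / (1/0.9 + 11/4.3) = 10.385.
A Normal posterior is symmetric, so mode = mean.
This is the posterior mode — the MAP estimate.

10.385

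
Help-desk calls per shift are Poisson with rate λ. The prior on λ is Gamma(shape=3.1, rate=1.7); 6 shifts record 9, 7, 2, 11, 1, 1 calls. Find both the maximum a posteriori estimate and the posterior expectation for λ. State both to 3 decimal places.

Σ counts = 31. Posterior: Gamma(shape = 3.1+31 = 34.1, rate = 1.7+6 = 7.7).
Mode = (α−1)/β = 33.1/7.7 = 4.299.
Mean = α/β = 34.1/7.7 = 4.429.

MAP = 4.299; posterior mean = 4.429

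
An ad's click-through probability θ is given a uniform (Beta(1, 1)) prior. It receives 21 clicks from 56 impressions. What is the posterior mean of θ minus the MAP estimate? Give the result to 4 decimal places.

Posterior: Beta(1+21, 1+35) = Beta(22, 36).
Mode = (22−1)/(22+36−2) = 21/56 = 0.3750.
With a flat prior the MAP equals the MLE, 21/56.
Mean = 22/(22+36) = 22/58 = 0.3793.
Difference = 0.3793 − 0.3750 = 0.0043.

0.0043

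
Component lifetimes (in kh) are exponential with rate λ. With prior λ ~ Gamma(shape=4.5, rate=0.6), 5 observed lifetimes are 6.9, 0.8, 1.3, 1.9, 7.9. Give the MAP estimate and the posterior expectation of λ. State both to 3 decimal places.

MAP: 0.438. Posterior mean: 0.490.

Σ times = 18.8. Posterior: Gamma(shape = 4.5+5 = 9.5, rate = 0.6+18.8 = 19.4).
Mode = (α−1)/β = 8.5/19.4 = 0.438.
Mean = α/β = 9.5/19.4 = 0.490.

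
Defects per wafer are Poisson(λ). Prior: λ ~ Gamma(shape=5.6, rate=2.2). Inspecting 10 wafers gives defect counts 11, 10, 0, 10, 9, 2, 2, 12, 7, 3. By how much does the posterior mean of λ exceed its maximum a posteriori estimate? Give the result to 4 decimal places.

0.0820

Σ counts = 66. Posterior: Gamma(shape = 5.6+66 = 71.6, rate = 2.2+10 = 12.2).
Mode = (α−1)/β = 70.6/12.2 = 5.7869.
Mean = α/β = 71.6/12.2 = 5.8689.
Difference = 5.8689 − 5.7869 = 0.0820.
Right-skewed posterior ⇒ mode < mean.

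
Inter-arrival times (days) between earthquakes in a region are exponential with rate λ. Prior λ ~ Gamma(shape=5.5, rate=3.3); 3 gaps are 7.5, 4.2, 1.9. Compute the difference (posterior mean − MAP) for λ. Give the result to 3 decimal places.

0.059

Σ times = 13.6. Posterior: Gamma(shape = 5.5+3 = 8.5, rate = 3.3+13.6 = 16.9).
Mode = (α−1)/β = 7.5/16.9 = 0.444.
Mean = α/β = 8.5/16.9 = 0.503.
Difference = 0.503 − 0.444 = 0.059.
Right-skewed posterior ⇒ mode < mean.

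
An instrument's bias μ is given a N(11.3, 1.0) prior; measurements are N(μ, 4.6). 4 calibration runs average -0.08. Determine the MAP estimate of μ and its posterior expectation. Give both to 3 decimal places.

MAP = 6.007; posterior mean = 6.007

Posterior for μ is Normal. Precision-weighted mean: (1/1.0·11.3 + 4/4.6·-0.08) / (1/1.0 + 4/4.6) = 6.007.
A Normal posterior is symmetric, so mode = mean.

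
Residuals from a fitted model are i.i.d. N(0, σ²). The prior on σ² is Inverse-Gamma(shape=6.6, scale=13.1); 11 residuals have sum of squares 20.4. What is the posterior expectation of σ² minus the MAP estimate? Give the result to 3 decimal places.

Posterior: Inverse-Gamma(shape = 6.6+11/2 = 12.1, scale = 13.1+20.4/2 = 23.3).
Mode = β/(α+1) = 23.3/13.1 = 1.779.
Mean = β/(α−1) = 23.3/11.1 = 2.099.
Difference = 2.099 − 1.779 = 0.320.
The mean is pulled above the mode by the posterior's right skew.

0.320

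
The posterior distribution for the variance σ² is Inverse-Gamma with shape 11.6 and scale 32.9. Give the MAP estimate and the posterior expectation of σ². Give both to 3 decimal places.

MAP estimate = 2.611, posterior expectation = 3.104

Mode = β/(α+1) = 32.9/12.6 = 2.611.
Mean = β/(α−1) = 32.9/10.6 = 3.104.
The mean is pulled above the mode by the posterior's right skew.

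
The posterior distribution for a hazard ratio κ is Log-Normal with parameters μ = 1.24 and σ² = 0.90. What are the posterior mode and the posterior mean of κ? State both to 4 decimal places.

Mode = exp(μ − σ²) = exp(0.34) = 1.4049.
Mean = exp(μ + σ²/2) = exp(1.690) = 5.4195.

MAP = 1.4049, posterior mean = 5.4195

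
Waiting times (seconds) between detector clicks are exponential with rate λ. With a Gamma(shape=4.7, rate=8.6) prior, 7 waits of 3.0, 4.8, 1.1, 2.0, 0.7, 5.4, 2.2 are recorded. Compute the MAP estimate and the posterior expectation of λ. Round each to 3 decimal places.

Σ times = 19.2. Posterior: Gamma(shape = 4.7+7 = 11.7, rate = 8.6+19.2 = 27.8).
Mode = (α−1)/β = 10.7/27.8 = 0.385.
Mean = α/β = 11.7/27.8 = 0.421.

λ_MAP = 0.385, E[λ|data] = 0.421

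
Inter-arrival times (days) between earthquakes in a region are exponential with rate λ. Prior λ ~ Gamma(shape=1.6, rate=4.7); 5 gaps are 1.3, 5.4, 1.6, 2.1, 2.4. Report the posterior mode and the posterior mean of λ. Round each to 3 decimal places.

λ_MAP = 0.320, E[λ|data] = 0.377

Σ times = 12.8. Posterior: Gamma(shape = 1.6+5 = 6.6, rate = 4.7+12.8 = 17.5).
Mode = (α−1)/β = 5.6/17.5 = 0.320.
Mean = α/β = 6.6/17.5 = 0.377.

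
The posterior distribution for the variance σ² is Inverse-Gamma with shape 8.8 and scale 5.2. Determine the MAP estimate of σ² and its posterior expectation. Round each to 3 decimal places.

MAP = 0.531; posterior mean = 0.667

Mode = β/(α+1) = 5.2/9.8 = 0.531.
Mean = β/(α−1) = 5.2/7.8 = 0.667.
Right-skewed posterior ⇒ mode < mean.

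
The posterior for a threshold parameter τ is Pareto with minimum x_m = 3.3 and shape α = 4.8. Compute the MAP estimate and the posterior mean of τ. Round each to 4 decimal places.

The Pareto density is strictly decreasing on [x_m, ∞), so the mode is x_m = 3.3000.
Mean = α·x_m/(α−1) = 4.8·3.3/3.8 = 4.1684.
Right-skewed posterior ⇒ mode < mean.

MAP = 3.3000; posterior mean = 4.1684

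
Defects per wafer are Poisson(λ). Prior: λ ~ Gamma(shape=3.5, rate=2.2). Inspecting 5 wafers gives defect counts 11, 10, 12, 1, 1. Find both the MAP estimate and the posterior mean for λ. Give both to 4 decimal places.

Σ counts = 35. Posterior: Gamma(shape = 3.5+35 = 38.5, rate = 2.2+5 = 7.2).
Mode = (α−1)/β = 37.5/7.2 = 5.2083.
Mean = α/β = 38.5/7.2 = 5.3472.

MAP = 5.2083, posterior mean = 5.3472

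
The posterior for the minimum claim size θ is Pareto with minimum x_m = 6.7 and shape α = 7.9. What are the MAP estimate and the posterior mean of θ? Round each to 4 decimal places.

The Pareto density is strictly decreasing on [x_m, ∞), so the mode is x_m = 6.7000.
Mean = α·x_m/(α−1) = 7.9·6.7/6.9 = 7.6710.
Mean > mode: the posterior has a right tail.

MAP = 6.7000; posterior mean = 7.6710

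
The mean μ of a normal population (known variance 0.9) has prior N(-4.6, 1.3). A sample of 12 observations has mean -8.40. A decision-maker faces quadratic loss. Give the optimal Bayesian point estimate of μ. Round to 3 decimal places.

-8.193

Posterior for μ is Normal. Precision-weighted mean: (1/1.3·-4.6 + 12/0.9·-8.40) / (1/1.3 + 12/0.9) = -8.193.
A Normal posterior is symmetric, so mode = mean.
Quadratic loss ⇒ the optimal estimator is the posterior mean.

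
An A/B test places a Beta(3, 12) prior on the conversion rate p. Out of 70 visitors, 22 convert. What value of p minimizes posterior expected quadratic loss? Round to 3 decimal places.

Posterior: Beta(3+22, 12+48) = Beta(25, 60).
Mode = (25−1)/(25+60−2) = 24/83 = 0.289.
Mean = 25/(25+60) = 25/85 = 0.294.
Quadratic loss ⇒ the optimal estimator is the posterior mean.

0.294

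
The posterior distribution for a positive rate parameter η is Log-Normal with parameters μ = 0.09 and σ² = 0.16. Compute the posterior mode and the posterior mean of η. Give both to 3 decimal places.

MAP = 0.932, posterior mean = 1.185

Mode = exp(μ − σ²) = exp(-0.07) = 0.932.
Mean = exp(μ + σ²/2) = exp(0.170) = 1.185.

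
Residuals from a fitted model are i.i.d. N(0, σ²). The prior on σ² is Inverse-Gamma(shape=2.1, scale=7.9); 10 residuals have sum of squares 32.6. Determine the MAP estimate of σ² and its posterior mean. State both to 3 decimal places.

Posterior: Inverse-Gamma(shape = 2.1+10/2 = 7.1, scale = 7.9+32.6/2 = 24.2).
Mode = β/(α+1) = 24.2/8.1 = 2.988.
Mean = β/(α−1) = 24.2/6.1 = 3.967.
Right-skewed posterior ⇒ mode < mean.

MAP = 2.988; posterior mean = 3.967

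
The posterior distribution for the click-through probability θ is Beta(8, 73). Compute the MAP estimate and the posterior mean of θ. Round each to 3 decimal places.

Mode = (8−1)/(8+73−2) = 7/79 = 0.089.
Mean = 8/(8+73) = 8/81 = 0.099.
Right-skewed posterior ⇒ mode < mean.

MAP = 0.089; posterior mean = 0.099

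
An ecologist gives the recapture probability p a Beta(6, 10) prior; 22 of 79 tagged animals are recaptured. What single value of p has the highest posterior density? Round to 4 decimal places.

0.2903

Posterior: Beta(6+22, 10+57) = Beta(28, 67).
Mode = (28−1)/(28+67−2) = 27/93 = 0.2903.
Mean = 28/(28+67) = 28/95 = 0.2947.
This is the posterior mode — the MAP estimate.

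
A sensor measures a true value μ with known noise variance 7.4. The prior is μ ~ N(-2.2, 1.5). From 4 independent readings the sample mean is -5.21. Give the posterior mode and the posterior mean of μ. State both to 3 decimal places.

posterior mode = -3.548, posterior mean = -3.548

Posterior for μ is Normal. Precision-weighted mean: (1/1.5·-2.2 + 4/7.4·-5.21) / (1/1.5 + 4/7.4) = -3.548.
A Normal posterior is symmetric, so mode = mean.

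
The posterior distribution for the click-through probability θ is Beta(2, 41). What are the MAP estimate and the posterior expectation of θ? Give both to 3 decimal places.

MAP: 0.024. Posterior mean: 0.047.

Mode = (2−1)/(2+41−2) = 1/41 = 0.024.
Mean = 2/(2+41) = 2/43 = 0.047.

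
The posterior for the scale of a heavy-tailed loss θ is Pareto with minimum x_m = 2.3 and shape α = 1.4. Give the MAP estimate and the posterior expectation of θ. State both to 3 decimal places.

MAP = 2.300; posterior mean = 8.050

The Pareto density is strictly decreasing on [x_m, ∞), so the mode is x_m = 2.300.
Mean = α·x_m/(α−1) = 1.4·2.3/0.4 = 8.050.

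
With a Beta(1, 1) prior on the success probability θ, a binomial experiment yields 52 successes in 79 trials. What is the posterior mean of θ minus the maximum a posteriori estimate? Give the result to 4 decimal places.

Posterior: Beta(1+52, 1+27) = Beta(53, 28).
Mode = (53−1)/(53+28−2) = 52/79 = 0.6582.
Mean = 53/(53+28) = 53/81 = 0.6543.
Difference = 0.6543 − 0.6582 = -0.0039.

-0.0039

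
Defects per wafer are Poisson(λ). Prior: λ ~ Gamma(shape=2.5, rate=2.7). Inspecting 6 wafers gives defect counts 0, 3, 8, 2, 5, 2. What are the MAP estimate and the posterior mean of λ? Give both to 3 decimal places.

MAP = 2.471, posterior mean = 2.586

Σ counts = 20. Posterior: Gamma(shape = 2.5+20 = 22.5, rate = 2.7+6 = 8.7).
Mode = (α−1)/β = 21.5/8.7 = 2.471.
Mean = α/β = 22.5/8.7 = 2.586.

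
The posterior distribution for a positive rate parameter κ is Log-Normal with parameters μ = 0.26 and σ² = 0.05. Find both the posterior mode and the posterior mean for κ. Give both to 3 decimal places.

MAP = 1.234, posterior mean = 1.330

Mode = exp(μ − σ²) = exp(0.21) = 1.234.
Mean = exp(μ + σ²/2) = exp(0.285) = 1.330.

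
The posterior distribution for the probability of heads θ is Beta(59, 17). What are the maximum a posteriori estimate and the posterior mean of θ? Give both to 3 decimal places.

Mode = (59−1)/(59+17−2) = 58/74 = 0.784.
Mean = 59/(59+17) = 59/76 = 0.776.

MAP = 0.784; posterior mean = 0.776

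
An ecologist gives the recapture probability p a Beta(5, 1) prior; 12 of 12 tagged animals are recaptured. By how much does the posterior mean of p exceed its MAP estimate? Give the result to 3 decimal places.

-0.056

Posterior: Beta(5+12, 1+0) = Beta(17, 1).
Since β = 1 ≤ 1 and α > 1, the Beta density is monotone increasing on [0,1]; the mode is at 1.
Mean = 17/(17+1) = 0.944.
Difference = 0.944 − 1.000 = -0.056.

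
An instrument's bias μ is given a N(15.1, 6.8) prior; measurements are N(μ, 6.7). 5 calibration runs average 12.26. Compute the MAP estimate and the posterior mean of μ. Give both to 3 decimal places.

Posterior for μ is Normal. Precision-weighted mean: (1/6.8·15.1 + 5/6.7·12.26) / (1/6.8 + 5/6.7) = 12.728.
A Normal posterior is symmetric, so mode = mean.

MAP estimate = 12.728, posterior mean = 12.728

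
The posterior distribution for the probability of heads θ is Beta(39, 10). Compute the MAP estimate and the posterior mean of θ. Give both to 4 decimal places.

Mode = (39−1)/(39+10−2) = 38/47 = 0.8085.
Mean = 39/(39+10) = 39/49 = 0.7959.

MAP estimate = 0.8085, posterior mean = 0.7959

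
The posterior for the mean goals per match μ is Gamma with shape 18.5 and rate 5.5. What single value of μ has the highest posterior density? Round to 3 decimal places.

Mode = (α−1)/β = 17.5/5.5 = 3.182.
Mean = α/β = 18.5/5.5 = 3.364.
This is the posterior mode — the MAP estimate.

3.182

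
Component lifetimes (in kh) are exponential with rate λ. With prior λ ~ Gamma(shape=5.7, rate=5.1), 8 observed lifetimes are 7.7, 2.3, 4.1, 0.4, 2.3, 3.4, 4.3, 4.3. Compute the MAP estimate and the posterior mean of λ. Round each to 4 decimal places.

Σ times = 28.8. Posterior: Gamma(shape = 5.7+8 = 13.7, rate = 5.1+28.8 = 33.9).
Mode = (α−1)/β = 12.7/33.9 = 0.3746.
Mean = α/β = 13.7/33.9 = 0.4041.
Right-skewed posterior ⇒ mode < mean.

MAP = 0.3746; posterior mean = 0.4041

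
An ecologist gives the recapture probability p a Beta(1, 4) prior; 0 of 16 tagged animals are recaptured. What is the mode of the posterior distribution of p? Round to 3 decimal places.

Posterior: Beta(1+0, 4+16) = Beta(1, 20).
Since α = 1 ≤ 1 and β > 1, the Beta density is monotone decreasing on [0,1]; the mode is at 0.
Mean = 1/(1+20) = 0.048.
This is the posterior mode — the MAP estimate.

0.000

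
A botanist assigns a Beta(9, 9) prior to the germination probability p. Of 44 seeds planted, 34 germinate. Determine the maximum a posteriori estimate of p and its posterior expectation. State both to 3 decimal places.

Posterior: Beta(9+34, 9+10) = Beta(43, 19).
Mode = (43−1)/(43+19−2) = 42/60 = 0.700.
Mean = 43/(43+19) = 43/62 = 0.694.

MAP = 0.700; posterior mean = 0.694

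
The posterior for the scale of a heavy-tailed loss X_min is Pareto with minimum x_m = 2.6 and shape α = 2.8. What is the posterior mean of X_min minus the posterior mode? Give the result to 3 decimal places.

The Pareto density is strictly decreasing on [x_m, ∞), so the mode is x_m = 2.600.
Mean = α·x_m/(α−1) = 2.8·2.6/1.8 = 4.044.
Difference = 4.044 − 2.600 = 1.444.

1.444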